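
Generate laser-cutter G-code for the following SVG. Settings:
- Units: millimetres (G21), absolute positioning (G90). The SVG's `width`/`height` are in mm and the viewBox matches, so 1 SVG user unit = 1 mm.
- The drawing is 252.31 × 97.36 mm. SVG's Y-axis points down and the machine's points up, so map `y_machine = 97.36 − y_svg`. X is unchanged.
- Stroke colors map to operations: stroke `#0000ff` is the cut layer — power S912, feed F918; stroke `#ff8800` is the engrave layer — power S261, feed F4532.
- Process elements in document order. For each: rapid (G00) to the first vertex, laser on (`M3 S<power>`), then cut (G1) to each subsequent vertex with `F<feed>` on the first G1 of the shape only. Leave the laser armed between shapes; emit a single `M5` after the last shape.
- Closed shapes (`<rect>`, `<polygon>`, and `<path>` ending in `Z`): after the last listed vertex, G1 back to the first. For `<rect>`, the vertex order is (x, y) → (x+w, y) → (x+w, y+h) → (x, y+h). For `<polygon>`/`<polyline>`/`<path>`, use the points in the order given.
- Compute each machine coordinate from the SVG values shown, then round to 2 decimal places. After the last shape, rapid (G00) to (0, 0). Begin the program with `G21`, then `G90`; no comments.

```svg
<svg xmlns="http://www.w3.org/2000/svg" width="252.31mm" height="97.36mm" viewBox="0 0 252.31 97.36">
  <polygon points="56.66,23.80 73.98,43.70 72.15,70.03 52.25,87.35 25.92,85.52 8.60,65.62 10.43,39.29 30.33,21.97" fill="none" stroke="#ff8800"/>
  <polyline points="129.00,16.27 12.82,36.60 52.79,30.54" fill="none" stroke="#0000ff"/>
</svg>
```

G21
G90
G00 X56.66 Y73.56
M3 S261
G1 X73.98 Y53.66 F4532
G1 X72.15 Y27.33
G1 X52.25 Y10.01
G1 X25.92 Y11.84
G1 X8.60 Y31.74
G1 X10.43 Y58.07
G1 X30.33 Y75.39
G1 X56.66 Y73.56
G00 X129.00 Y81.09
M3 S912
G1 X12.82 Y60.76 F918
G1 X52.79 Y66.82
M5
G00 X0.00 Y0.00

viewBox `0 0 252.31 97.36` with mm width/height → 1 unit = 1 mm. Flip: y_m = 97.36 − y_svg.

**Shape 1** — `<polygon>` regular polygon, stroke `#ff8800` → engrave (S261, F4532). Machine vertices: (56.66,73.56) → (73.98,53.66) → (72.15,27.33) → (52.25,10.01) → (25.92,11.84) → (8.60,31.74) → (10.43,58.07) → (30.33,75.39) → (56.66,73.56). Closed: final G1 returns to the first vertex.

**Shape 2** — `<polyline>` open polyline, stroke `#0000ff` → cut (S912, F918). Machine vertices: (129.00,81.09) → (12.82,60.76) → (52.79,66.82). Open path.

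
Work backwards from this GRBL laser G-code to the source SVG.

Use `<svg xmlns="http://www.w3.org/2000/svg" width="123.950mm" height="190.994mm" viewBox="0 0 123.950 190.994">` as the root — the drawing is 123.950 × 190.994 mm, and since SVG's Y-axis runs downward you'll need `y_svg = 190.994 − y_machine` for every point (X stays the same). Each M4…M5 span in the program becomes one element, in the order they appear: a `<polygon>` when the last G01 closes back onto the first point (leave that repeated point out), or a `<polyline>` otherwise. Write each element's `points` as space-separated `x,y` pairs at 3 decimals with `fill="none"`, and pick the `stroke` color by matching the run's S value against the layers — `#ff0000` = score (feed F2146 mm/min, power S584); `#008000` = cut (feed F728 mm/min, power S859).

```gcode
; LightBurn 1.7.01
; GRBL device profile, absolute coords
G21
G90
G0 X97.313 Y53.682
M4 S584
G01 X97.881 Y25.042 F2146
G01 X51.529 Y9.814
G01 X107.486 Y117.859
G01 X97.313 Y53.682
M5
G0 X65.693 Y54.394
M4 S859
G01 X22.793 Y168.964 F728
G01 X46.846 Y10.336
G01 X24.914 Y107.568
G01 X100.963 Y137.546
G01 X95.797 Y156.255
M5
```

Each laser-on run becomes one SVG element. Flip Y back into SVG space with y_svg = 190.994 − y_machine.

Run 1: S584 ⇒ score layer `#ff0000`. The run returns to its start, so emit a `<polygon>` with points (Y-flipped): 97.313,137.312 97.881,165.952 51.529,181.180 107.486,73.135.

Run 2: S859 ⇒ cut layer `#008000`. The run is open, so emit a `<polyline>` with points (Y-flipped): 65.693,136.600 22.793,22.030 46.846,180.658 24.914,83.426 100.963,53.448 95.797,34.739.

<svg xmlns="http://www.w3.org/2000/svg" width="123.950mm" height="190.994mm" viewBox="0 0 123.950 190.994">
  <polygon points="97.313,137.312 97.881,165.952 51.529,181.180 107.486,73.135" fill="none" stroke="#ff0000"/>
  <polyline points="65.693,136.600 22.793,22.030 46.846,180.658 24.914,83.426 100.963,53.448 95.797,34.739" fill="none" stroke="#008000"/>
</svg>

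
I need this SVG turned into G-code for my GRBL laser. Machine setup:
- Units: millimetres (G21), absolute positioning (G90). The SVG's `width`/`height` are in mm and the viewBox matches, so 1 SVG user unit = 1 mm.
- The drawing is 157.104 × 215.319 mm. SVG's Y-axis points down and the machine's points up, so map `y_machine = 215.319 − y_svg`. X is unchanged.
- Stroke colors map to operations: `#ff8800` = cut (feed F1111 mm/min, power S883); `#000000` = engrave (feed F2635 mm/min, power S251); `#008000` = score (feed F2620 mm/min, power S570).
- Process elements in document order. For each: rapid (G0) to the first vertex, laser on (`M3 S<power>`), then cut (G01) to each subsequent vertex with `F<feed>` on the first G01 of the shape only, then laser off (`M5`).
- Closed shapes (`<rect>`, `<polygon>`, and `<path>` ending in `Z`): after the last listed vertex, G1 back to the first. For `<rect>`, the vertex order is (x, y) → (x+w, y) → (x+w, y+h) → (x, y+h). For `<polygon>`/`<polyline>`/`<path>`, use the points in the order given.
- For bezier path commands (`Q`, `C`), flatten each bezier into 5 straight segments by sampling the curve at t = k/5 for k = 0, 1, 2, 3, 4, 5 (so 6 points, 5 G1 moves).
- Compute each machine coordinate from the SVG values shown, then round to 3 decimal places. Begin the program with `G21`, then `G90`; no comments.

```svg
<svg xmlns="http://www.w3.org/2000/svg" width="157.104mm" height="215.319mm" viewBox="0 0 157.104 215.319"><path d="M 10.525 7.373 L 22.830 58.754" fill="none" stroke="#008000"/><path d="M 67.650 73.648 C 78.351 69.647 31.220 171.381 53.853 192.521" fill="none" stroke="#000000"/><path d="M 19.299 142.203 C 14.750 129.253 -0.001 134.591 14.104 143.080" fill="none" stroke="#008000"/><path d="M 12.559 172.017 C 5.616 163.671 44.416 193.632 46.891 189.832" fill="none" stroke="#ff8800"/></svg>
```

G21
G90
G0 X10.525 Y207.946
M3 S570
G01 X22.830 Y156.565 F2620
M5
G0 X67.650 Y141.671
M3 S251
G01 X68.152 Y132.874 F2635
G01 X60.898 Y107.644
G01 X52.014 Y74.926
G01 X47.624 Y43.663
G01 X53.853 Y22.798
M5
G0 X19.299 Y73.116
M3 S570
G01 X15.658 Y78.813 F2620
G01 X11.443 Y80.847
G01 X8.529 Y79.945
G01 X8.791 Y76.833
G01 X14.104 Y72.239
M5
G0 X12.559 Y43.302
M3 S883
G01 X13.226 Y44.289 F1111
G01 X20.932 Y39.542
G01 X31.737 Y32.520
G01 X41.704 Y26.682
G01 X46.891 Y25.487
M5

1 u = 1 mm; y_m = 215.319 − y.

[1] `<path>` line segment, #008000→score S570 F2620: (10.525,207.946) → (22.830,156.565)

[2] `<path>` cubic bezier, #000000→engrave S251 F2635: (67.650,141.671) → (68.152,132.874) → (60.898,107.644) → (52.014,74.926) → (47.624,43.663) → (53.853,22.798)

[3] `<path>` cubic bezier, #008000→score S570 F2620: (19.299,73.116) → (15.658,78.813) → (11.443,80.847) → (8.529,79.945) → (8.791,76.833) → (14.104,72.239)

[4] `<path>` cubic bezier, #ff8800→cut S883 F1111: (12.559,43.302) → (13.226,44.289) → (20.932,39.542) → (31.737,32.520) → (41.704,26.682) → (46.891,25.487)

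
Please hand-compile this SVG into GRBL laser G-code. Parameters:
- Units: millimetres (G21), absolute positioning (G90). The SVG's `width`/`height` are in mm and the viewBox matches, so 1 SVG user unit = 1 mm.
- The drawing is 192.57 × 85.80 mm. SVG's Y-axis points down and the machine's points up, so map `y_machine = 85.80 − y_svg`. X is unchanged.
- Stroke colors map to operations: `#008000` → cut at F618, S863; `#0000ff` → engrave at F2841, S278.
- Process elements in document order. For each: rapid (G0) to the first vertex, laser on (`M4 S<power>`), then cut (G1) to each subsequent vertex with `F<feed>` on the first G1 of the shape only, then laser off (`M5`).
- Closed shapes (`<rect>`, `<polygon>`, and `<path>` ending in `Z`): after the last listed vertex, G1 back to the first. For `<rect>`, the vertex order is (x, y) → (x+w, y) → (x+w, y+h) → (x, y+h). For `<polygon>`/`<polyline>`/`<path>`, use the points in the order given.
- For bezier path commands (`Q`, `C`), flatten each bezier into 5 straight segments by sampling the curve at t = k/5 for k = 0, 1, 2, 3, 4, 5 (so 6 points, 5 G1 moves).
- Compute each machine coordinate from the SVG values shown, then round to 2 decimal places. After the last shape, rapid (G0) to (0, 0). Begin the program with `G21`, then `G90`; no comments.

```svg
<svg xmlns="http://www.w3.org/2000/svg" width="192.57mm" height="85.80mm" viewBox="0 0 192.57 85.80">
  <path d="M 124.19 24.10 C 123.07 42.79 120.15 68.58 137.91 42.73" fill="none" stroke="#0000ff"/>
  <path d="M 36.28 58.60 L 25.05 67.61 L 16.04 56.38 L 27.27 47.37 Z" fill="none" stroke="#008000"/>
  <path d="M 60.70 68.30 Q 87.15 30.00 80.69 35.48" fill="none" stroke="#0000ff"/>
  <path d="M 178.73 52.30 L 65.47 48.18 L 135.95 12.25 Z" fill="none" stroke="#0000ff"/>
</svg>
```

G21
G90
G0 X124.19 Y61.70
M4 S278
G1 X123.48 Y50.10 F2841
G1 X123.42 Y39.62
G1 X125.09 Y33.08
G1 X129.56 Y33.29
G1 X137.91 Y43.07
M5
G0 X36.28 Y27.20
M4 S863
G1 X25.05 Y18.19 F618
G1 X16.04 Y29.42
G1 X27.27 Y38.43
G1 X36.28 Y27.20
M5
G0 X60.70 Y17.50
M4 S278
G1 X69.96 Y31.07 F2841
G1 X76.59 Y41.14
G1 X80.59 Y47.70
G1 X81.96 Y50.76
G1 X80.69 Y50.32
M5
G0 X178.73 Y33.50
M4 S278
G1 X65.47 Y37.62 F2841
G1 X135.95 Y73.55
G1 X178.73 Y33.50
M5
G0 X0.00 Y0.00

Since the viewBox matches the mm dimensions, user units are millimetres directly. The only transform is the Y-flip y_m = 85.80 − y_svg.

Shape 1 is a cubic bezier drawn with `<path>`. Its stroke #0000ff means engrave at S278, F2841. After flipping Y the toolpath is (124.19,61.70) → (123.48,50.10) → (123.42,39.62) → (125.09,33.08) → (129.56,33.29) → (137.91,43.07).

Shape 2 is a regular polygon drawn with `<path>`. Its stroke #008000 means cut at S863, F618. After flipping Y the toolpath is (36.28,27.20) → (25.05,18.19) → (16.04,29.42) → (27.27,38.43) → (36.28,27.20), returning to the start.

Shape 3 is a quadratic bezier drawn with `<path>`. Its stroke #0000ff means engrave at S278, F2841. After flipping Y the toolpath is (60.70,17.50) → (69.96,31.07) → (76.59,41.14) → (80.59,47.70) → (81.96,50.76) → (80.69,50.32).

Shape 4 is a closed polygon drawn with `<path>`. Its stroke #0000ff means engrave at S278, F2841. After flipping Y the toolpath is (178.73,33.50) → (65.47,37.62) → (135.95,73.55) → (178.73,33.50), returning to the start.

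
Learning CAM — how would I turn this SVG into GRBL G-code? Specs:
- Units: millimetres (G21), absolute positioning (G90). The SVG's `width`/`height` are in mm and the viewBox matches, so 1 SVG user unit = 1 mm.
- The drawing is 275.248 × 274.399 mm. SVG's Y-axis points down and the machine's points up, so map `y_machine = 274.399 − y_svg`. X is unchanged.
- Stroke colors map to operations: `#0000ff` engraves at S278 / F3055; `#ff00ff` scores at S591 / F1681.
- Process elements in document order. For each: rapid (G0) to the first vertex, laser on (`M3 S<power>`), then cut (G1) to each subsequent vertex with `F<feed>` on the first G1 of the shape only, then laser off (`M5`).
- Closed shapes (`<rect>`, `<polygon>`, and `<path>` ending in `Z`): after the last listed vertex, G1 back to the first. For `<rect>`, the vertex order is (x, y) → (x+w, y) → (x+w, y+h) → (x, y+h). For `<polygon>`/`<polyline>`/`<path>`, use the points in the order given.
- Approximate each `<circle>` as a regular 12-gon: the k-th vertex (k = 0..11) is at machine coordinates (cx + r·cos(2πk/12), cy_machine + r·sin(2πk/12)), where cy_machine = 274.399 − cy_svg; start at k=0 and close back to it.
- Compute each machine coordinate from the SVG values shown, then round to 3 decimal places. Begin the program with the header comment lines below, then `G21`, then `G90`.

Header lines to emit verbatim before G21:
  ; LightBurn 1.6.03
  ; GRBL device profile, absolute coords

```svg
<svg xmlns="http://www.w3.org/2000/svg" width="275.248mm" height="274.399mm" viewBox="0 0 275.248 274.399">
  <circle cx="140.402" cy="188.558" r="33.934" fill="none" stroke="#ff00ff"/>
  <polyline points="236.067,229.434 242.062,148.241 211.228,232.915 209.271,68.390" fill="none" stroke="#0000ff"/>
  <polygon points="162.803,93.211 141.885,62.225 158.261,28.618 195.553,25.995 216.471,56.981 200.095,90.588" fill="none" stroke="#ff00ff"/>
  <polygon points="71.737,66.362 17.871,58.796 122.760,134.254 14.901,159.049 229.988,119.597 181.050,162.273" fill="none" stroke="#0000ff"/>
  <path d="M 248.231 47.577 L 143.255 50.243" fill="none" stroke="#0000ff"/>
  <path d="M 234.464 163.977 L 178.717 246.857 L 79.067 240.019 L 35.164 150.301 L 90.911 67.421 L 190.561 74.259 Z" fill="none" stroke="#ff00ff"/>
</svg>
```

; LightBurn 1.6.03
; GRBL device profile, absolute coords
G21
G90
G0 X174.336 Y85.841
M3 S591
G1 X169.790 Y102.808 F1681
G1 X157.369 Y115.229
G1 X140.402 Y119.775
G1 X123.435 Y115.229
G1 X111.014 Y102.808
G1 X106.468 Y85.841
G1 X111.014 Y68.874
G1 X123.435 Y56.453
G1 X140.402 Y51.907
G1 X157.369 Y56.453
G1 X169.790 Y68.874
G1 X174.336 Y85.841
M5
G0 X236.067 Y44.965
M3 S278
G1 X242.062 Y126.158 F3055
G1 X211.228 Y41.484
G1 X209.271 Y206.009
M5
G0 X162.803 Y181.188
M3 S591
G1 X141.885 Y212.174 F1681
G1 X158.261 Y245.781
G1 X195.553 Y248.404
G1 X216.471 Y217.418
G1 X200.095 Y183.811
G1 X162.803 Y181.188
M5
G0 X71.737 Y208.037
M3 S278
G1 X17.871 Y215.603 F3055
G1 X122.760 Y140.145
G1 X14.901 Y115.350
G1 X229.988 Y154.802
G1 X181.050 Y112.126
G1 X71.737 Y208.037
M5
G0 X248.231 Y226.822
M3 S278
G1 X143.255 Y224.156 F3055
M5
G0 X234.464 Y110.422
M3 S591
G1 X178.717 Y27.542 F1681
G1 X79.067 Y34.380
G1 X35.164 Y124.098
G1 X90.911 Y206.978
G1 X190.561 Y200.140
G1 X234.464 Y110.422
M5

viewBox `0 0 275.248 274.399` with mm width/height → 1 unit = 1 mm. Flip: y_m = 274.399 − y_svg.

**Shape 1** — `<circle>` circle, stroke `#ff00ff` → score (S591, F1681). Machine vertices: (174.336,85.841) → (169.790,102.808) → (157.369,115.229) → (140.402,119.775) → (123.435,115.229) → (111.014,102.808) → (106.468,85.841) → (111.014,68.874) → (123.435,56.453) → (140.402,51.907) → (157.369,56.453) → (169.790,68.874) → (174.336,85.841). Closed: final G1 returns to the first vertex.

**Shape 2** — `<polyline>` open polyline, stroke `#0000ff` → engrave (S278, F3055). Machine vertices: (236.067,44.965) → (242.062,126.158) → (211.228,41.484) → (209.271,206.009). Open path.

**Shape 3** — `<polygon>` regular polygon, stroke `#ff00ff` → score (S591, F1681). Machine vertices: (162.803,181.188) → (141.885,212.174) → (158.261,245.781) → (195.553,248.404) → (216.471,217.418) → (200.095,183.811) → (162.803,181.188). Closed: final G1 returns to the first vertex.

**Shape 4** — `<polygon>` closed polygon, stroke `#0000ff` → engrave (S278, F3055). Machine vertices: (71.737,208.037) → (17.871,215.603) → (122.760,140.145) → (14.901,115.350) → (229.988,154.802) → (181.050,112.126) → (71.737,208.037). Closed: final G1 returns to the first vertex.

**Shape 5** — `<path>` line segment, stroke `#0000ff` → engrave (S278, F3055). Machine vertices: (248.231,226.822) → (143.255,224.156). Open path.

**Shape 6** — `<path>` regular polygon, stroke `#ff00ff` → score (S591, F1681). Machine vertices: (234.464,110.422) → (178.717,27.542) → (79.067,34.380) → (35.164,124.098) → (90.911,206.978) → (190.561,200.140) → (234.464,110.422). Closed: final G1 returns to the first vertex.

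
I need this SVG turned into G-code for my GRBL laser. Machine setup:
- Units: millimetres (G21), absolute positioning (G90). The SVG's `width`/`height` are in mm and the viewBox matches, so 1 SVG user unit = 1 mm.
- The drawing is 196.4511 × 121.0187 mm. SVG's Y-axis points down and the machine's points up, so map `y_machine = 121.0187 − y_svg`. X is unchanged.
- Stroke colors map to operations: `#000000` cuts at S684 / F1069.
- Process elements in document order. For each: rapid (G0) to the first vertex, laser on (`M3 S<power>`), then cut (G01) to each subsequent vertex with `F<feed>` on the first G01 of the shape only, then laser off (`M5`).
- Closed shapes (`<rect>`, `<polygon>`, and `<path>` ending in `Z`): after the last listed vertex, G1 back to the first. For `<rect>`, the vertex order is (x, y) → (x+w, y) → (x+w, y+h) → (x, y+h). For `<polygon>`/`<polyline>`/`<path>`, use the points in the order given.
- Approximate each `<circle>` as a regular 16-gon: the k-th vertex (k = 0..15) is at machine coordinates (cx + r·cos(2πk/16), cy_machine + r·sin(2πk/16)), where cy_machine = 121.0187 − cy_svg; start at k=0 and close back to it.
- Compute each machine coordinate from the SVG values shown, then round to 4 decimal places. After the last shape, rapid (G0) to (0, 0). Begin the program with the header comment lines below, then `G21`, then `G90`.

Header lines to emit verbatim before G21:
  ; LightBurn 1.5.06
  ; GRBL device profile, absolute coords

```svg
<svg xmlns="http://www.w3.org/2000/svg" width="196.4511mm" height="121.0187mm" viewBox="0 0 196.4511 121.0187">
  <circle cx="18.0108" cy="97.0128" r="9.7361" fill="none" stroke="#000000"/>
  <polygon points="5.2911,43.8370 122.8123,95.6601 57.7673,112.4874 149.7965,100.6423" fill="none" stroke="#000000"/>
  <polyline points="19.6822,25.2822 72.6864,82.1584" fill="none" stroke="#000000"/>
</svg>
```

; LightBurn 1.5.06
; GRBL device profile, absolute coords
G21
G90
G0 X27.7469 Y24.0059
M3 S684
G01 X27.0058 Y27.7317 F1069
G01 X24.8953 Y30.8904
G01 X21.7366 Y33.0009
G01 X18.0108 Y33.7420
G01 X14.2850 Y33.0009
G01 X11.1263 Y30.8904
G01 X9.0158 Y27.7317
G01 X8.2747 Y24.0059
G01 X9.0158 Y20.2801
G01 X11.1263 Y17.1214
G01 X14.2850 Y15.0109
G01 X18.0108 Y14.2698
G01 X21.7366 Y15.0109
G01 X24.8953 Y17.1214
G01 X27.0058 Y20.2801
G01 X27.7469 Y24.0059
M5
G0 X5.2911 Y77.1817
M3 S684
G01 X122.8123 Y25.3586 F1069
G01 X57.7673 Y8.5313
G01 X149.7965 Y20.3764
G01 X5.2911 Y77.1817
M5
G0 X19.6822 Y95.7365
M3 S684
G01 X72.6864 Y38.8603 F1069
M5
G0 X0.0000 Y0.0000

viewBox `0 0 196.4511 121.0187` with mm width/height → 1 unit = 1 mm. Flip: y_m = 121.0187 − y_svg.

**Shape 1** — `<circle>` circle, stroke `#000000` → cut (S684, F1069). Machine vertices: (27.7469,24.0059) → (27.0058,27.7317) → (24.8953,30.8904) → (21.7366,33.0009) → (18.0108,33.7420) → (14.2850,33.0009) → (11.1263,30.8904) → (9.0158,27.7317) → (8.2747,24.0059) → (9.0158,20.2801) → (11.1263,17.1214) → (14.2850,15.0109) → (18.0108,14.2698) → (21.7366,15.0109) → (24.8953,17.1214) → (27.0058,20.2801) → (27.7469,24.0059). Closed: final G1 returns to the first vertex.

**Shape 2** — `<polygon>` closed polygon, stroke `#000000` → cut (S684, F1069). Machine vertices: (5.2911,77.1817) → (122.8123,25.3586) → (57.7673,8.5313) → (149.7965,20.3764) → (5.2911,77.1817). Closed: final G1 returns to the first vertex.

**Shape 3** — `<polyline>` line segment, stroke `#000000` → cut (S684, F1069). Machine vertices: (19.6822,95.7365) → (72.6864,38.8603). Open path.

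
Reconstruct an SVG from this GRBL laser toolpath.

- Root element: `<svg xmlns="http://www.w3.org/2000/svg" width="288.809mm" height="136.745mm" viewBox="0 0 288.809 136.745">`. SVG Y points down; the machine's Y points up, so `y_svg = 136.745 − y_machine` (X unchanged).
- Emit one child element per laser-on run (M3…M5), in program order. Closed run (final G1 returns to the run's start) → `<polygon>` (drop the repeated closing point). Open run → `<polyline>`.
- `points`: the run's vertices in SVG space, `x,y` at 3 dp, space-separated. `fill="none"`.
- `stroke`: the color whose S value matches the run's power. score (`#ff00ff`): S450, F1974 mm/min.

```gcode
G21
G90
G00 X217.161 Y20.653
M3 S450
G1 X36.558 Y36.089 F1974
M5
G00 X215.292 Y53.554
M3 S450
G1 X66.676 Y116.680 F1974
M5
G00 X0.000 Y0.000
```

Each laser-on run becomes one SVG element. Flip Y back into SVG space with y_svg = 136.745 − y_machine. Every run uses S450, so all elements get stroke `#ff00ff` (score).

Run 1: The run is open, so emit a `<polyline>` with points (Y-flipped): 217.161,116.092 36.558,100.656.

Run 2: The run is open, so emit a `<polyline>` with points (Y-flipped): 215.292,83.191 66.676,20.065.

<svg xmlns="http://www.w3.org/2000/svg" width="288.809mm" height="136.745mm" viewBox="0 0 288.809 136.745">
  <polyline points="217.161,116.092 36.558,100.656" fill="none" stroke="#ff00ff"/>
  <polyline points="215.292,83.191 66.676,20.065" fill="none" stroke="#ff00ff"/>
</svg>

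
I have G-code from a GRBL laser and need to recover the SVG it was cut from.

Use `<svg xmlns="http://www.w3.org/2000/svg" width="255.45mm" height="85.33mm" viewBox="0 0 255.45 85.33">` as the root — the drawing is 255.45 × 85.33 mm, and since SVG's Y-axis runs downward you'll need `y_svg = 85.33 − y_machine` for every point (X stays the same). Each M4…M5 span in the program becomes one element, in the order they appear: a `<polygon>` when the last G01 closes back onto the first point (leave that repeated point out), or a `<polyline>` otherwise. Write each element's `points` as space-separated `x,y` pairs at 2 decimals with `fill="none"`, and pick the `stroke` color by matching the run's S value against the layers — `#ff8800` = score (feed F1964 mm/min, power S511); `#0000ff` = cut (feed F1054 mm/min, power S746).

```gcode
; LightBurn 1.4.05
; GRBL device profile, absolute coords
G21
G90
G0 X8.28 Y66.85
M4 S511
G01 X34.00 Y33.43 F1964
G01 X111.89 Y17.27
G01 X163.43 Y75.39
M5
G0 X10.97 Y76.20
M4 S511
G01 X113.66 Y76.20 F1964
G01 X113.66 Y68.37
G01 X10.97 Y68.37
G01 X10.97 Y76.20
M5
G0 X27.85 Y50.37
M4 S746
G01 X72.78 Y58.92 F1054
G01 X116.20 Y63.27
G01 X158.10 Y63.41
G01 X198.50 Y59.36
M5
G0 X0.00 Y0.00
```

<svg xmlns="http://www.w3.org/2000/svg" width="255.45mm" height="85.33mm" viewBox="0 0 255.45 85.33">
  <polyline points="8.28,18.48 34.00,51.90 111.89,68.06 163.43,9.94" fill="none" stroke="#ff8800"/>
  <polygon points="10.97,9.13 113.66,9.13 113.66,16.96 10.97,16.96" fill="none" stroke="#ff8800"/>
  <polyline points="27.85,34.96 72.78,26.41 116.20,22.06 158.10,21.92 198.50,25.97" fill="none" stroke="#0000ff"/>
</svg>

y_svg = 85.33 − y_m.

[1] S511→`#ff8800` (score); open run; points: 8.28,18.48 34.00,51.90 111.89,68.06 163.43,9.94

[2] S511→`#ff8800` (score); closed run; points: 10.97,9.13 113.66,9.13 113.66,16.96 10.97,16.96

[3] S746→`#0000ff` (cut); open run; points: 27.85,34.96 72.78,26.41 116.20,22.06 158.10,21.92 198.50,25.97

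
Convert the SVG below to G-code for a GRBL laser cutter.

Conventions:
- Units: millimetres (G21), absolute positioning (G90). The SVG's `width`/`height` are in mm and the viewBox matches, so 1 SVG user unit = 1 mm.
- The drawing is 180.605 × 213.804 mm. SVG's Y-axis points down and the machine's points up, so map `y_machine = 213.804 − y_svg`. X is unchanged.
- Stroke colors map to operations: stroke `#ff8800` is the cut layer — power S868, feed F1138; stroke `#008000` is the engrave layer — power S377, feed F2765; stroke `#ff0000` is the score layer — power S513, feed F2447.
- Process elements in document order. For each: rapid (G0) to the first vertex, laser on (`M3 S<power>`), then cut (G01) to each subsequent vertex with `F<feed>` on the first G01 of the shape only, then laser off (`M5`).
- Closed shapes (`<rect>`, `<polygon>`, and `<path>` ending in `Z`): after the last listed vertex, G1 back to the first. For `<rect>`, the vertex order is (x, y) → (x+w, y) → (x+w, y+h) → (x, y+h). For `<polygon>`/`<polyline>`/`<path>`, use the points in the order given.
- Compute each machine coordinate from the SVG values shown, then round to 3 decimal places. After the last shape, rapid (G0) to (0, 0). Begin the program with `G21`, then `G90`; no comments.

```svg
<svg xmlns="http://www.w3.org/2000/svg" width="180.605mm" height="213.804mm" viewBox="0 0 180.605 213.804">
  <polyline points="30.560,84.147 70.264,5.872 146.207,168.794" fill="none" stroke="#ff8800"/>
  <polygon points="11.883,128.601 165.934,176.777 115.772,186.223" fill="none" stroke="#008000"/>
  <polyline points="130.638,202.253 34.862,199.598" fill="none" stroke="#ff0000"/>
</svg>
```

G21
G90
G0 X30.560 Y129.657
M3 S868
G01 X70.264 Y207.932 F1138
G01 X146.207 Y45.010
M5
G0 X11.883 Y85.203
M3 S377
G01 X165.934 Y37.027 F2765
G01 X115.772 Y27.581
G01 X11.883 Y85.203
M5
G0 X130.638 Y11.551
M3 S513
G01 X34.862 Y14.206 F2447
M5
G0 X0.000 Y0.000

1 u = 1 mm; y_m = 213.804 − y.

[1] `<polyline>` open polyline, #ff8800→cut S868 F1138: (30.560,129.657) → (70.264,207.932) → (146.207,45.010)

[2] `<polygon>` closed polygon, #008000→engrave S377 F2765: (11.883,85.203) → (165.934,37.027) → (115.772,27.581) → (11.883,85.203) (closed)

[3] `<polyline>` line segment, #ff0000→score S513 F2447: (130.638,11.551) → (34.862,14.206)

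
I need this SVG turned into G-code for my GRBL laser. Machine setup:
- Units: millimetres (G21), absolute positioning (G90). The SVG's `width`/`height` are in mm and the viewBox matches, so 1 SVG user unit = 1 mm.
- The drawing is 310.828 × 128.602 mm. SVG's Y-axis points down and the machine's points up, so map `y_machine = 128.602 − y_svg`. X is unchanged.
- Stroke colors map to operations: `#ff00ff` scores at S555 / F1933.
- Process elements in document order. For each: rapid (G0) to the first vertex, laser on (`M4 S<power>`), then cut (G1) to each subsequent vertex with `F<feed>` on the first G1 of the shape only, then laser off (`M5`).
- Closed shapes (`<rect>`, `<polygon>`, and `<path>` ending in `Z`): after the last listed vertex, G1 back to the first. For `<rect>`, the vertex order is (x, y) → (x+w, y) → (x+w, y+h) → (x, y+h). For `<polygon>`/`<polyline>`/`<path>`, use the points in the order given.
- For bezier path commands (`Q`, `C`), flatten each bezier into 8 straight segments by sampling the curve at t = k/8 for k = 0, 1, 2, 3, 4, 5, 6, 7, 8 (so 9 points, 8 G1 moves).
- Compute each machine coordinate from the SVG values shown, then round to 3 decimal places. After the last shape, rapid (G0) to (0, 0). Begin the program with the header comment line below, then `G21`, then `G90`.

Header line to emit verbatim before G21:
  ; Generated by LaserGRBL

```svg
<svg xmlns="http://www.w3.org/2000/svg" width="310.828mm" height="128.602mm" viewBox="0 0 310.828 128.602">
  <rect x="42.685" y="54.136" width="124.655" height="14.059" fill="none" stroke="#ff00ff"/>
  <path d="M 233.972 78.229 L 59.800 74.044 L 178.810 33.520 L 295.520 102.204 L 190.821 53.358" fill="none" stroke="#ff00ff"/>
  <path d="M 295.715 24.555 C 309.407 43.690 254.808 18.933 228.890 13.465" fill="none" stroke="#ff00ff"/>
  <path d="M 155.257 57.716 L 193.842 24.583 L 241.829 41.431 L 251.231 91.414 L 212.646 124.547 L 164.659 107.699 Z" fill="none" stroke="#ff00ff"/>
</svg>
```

; Generated by LaserGRBL
G21
G90
G0 X42.685 Y74.466
M4 S555
G1 X167.340 Y74.466 F1933
G1 X167.340 Y60.407
G1 X42.685 Y60.407
G1 X42.685 Y74.466
M5
G0 X233.972 Y50.373
M4 S555
G1 X59.800 Y54.558 F1933
G1 X178.810 Y95.082
G1 X295.520 Y26.398
G1 X190.821 Y75.244
M5
G0 X295.715 Y104.047
M4 S555
G1 X297.838 Y98.805 F1933
G1 X294.695 Y96.938
G1 X287.422 Y97.705
G1 X277.156 Y100.366
G1 X265.034 Y104.180
G1 X252.191 Y108.407
G1 X239.764 Y112.306
G1 X228.890 Y115.137
M5
G0 X155.257 Y70.886
M4 S555
G1 X193.842 Y104.019 F1933
G1 X241.829 Y87.171
G1 X251.231 Y37.188
G1 X212.646 Y4.055
G1 X164.659 Y20.903
G1 X155.257 Y70.886
M5
G0 X0.000 Y0.000

Since the viewBox matches the mm dimensions, user units are millimetres directly. The only transform is the Y-flip y_m = 128.602 − y_svg.

Shape 1 is a rectangle drawn with `<rect>`. Its stroke #ff00ff means score at S555, F1933. After flipping Y the toolpath is (42.685,74.466) → (167.340,74.466) → (167.340,60.407) → (42.685,60.407) → (42.685,74.466), returning to the start.

Shape 2 is a open polyline drawn with `<path>`. Its stroke #ff00ff means score at S555, F1933. After flipping Y the toolpath is (233.972,50.373) → (59.800,54.558) → (178.810,95.082) → (295.520,26.398) → (190.821,75.244).

Shape 3 is a cubic bezier drawn with `<path>`. Its stroke #ff00ff means score at S555, F1933. After flipping Y the toolpath is (295.715,104.047) → (297.838,98.805) → (294.695,96.938) → (287.422,97.705) → (277.156,100.366) → (265.034,104.180) → (252.191,108.407) → (239.764,112.306) → (228.890,115.137).

Shape 4 is a regular polygon drawn with `<path>`. Its stroke #ff00ff means score at S555, F1933. After flipping Y the toolpath is (155.257,70.886) → (193.842,104.019) → (241.829,87.171) → (251.231,37.188) → (212.646,4.055) → (164.659,20.903) → (155.257,70.886), returning to the start.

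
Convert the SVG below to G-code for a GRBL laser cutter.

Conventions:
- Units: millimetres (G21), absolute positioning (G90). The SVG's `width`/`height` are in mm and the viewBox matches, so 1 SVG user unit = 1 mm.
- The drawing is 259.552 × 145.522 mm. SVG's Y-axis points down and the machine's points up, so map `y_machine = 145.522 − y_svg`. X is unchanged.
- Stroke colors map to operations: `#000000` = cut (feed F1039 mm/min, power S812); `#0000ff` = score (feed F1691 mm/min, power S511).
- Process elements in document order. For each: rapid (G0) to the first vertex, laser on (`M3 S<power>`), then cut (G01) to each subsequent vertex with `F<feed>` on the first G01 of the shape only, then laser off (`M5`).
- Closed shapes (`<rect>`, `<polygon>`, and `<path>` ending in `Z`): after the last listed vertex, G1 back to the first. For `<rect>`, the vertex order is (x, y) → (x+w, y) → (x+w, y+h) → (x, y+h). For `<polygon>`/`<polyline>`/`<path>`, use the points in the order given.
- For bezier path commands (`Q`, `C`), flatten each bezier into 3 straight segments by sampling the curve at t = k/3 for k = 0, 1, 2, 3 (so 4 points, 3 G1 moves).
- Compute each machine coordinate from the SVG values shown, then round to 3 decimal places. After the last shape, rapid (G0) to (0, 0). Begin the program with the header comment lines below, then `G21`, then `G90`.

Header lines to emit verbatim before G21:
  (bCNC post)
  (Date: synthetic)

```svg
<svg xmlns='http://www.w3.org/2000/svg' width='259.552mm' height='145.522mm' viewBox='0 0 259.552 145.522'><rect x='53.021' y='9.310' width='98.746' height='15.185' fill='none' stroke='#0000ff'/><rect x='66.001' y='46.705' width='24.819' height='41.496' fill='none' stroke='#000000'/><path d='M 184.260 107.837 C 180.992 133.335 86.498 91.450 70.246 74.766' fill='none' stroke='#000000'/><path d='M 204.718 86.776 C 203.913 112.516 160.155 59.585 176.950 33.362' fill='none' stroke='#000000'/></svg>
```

1 u = 1 mm; y_m = 145.522 − y.

[1] `<rect>` rectangle, #0000ff→score S511 F1691: (53.021,136.212) → (151.767,136.212) → (151.767,121.027) → (53.021,121.027) → (53.021,136.212) (closed)

[2] `<rect>` rectangle, #000000→cut S812 F1039: (66.001,98.817) → (90.820,98.817) → (90.820,57.321) → (66.001,57.321) → (66.001,98.817) (closed)

[3] `<path>` cubic bezier, #000000→cut S812 F1039: (184.260,37.685) → (156.860,31.219) → (106.302,49.101) → (70.246,70.756)

[4] `<path>` cubic bezier, #000000→cut S812 F1039: (204.718,58.746) → (193.429,55.327) → (176.506,80.937) → (176.950,112.160)

(bCNC post)
(Date: synthetic)
G21
G90
G0 X53.021 Y136.212
M3 S511
G01 X151.767 Y136.212 F1691
G01 X151.767 Y121.027
G01 X53.021 Y121.027
G01 X53.021 Y136.212
M5
G0 X66.001 Y98.817
M3 S812
G01 X90.820 Y98.817 F1039
G01 X90.820 Y57.321
G01 X66.001 Y57.321
G01 X66.001 Y98.817
M5
G0 X184.260 Y37.685
M3 S812
G01 X156.860 Y31.219 F1039
G01 X106.302 Y49.101
G01 X70.246 Y70.756
M5
G0 X204.718 Y58.746
M3 S812
G01 X193.429 Y55.327 F1039
G01 X176.506 Y80.937
G01 X176.950 Y112.160
M5
G0 X0.000 Y0.000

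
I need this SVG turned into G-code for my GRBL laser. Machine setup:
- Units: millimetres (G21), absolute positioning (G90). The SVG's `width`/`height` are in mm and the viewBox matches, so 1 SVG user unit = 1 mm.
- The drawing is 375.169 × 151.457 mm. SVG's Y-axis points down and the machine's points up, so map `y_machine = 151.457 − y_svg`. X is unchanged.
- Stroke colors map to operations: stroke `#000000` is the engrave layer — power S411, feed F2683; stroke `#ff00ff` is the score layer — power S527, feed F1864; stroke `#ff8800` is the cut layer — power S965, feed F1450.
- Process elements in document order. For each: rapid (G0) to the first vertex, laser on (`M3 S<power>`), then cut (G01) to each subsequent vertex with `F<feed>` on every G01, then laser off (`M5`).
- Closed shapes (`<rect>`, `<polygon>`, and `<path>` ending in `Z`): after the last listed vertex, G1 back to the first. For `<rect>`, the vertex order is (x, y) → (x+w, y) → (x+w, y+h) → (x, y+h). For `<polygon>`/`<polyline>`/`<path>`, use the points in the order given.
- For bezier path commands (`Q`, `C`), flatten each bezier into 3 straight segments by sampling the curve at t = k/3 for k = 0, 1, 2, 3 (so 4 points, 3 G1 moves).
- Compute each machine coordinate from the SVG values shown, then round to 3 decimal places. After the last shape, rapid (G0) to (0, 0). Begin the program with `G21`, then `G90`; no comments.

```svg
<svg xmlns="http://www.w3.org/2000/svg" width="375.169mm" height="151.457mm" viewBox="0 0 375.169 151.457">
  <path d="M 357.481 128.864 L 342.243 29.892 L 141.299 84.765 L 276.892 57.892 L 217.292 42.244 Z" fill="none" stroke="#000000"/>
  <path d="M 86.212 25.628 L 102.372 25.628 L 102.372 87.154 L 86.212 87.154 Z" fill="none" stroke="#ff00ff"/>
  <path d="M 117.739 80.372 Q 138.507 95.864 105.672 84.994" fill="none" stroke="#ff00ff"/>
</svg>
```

viewBox `0 0 375.169 151.457` with mm width/height → 1 unit = 1 mm. Flip: y_m = 151.457 − y_svg.

**Shape 1** — `<path>` closed polygon, stroke `#000000` → engrave (S411, F2683). Machine vertices: (357.481,22.593) → (342.243,121.565) → (141.299,66.692) → (276.892,93.565) → (217.292,109.213) → (357.481,22.593). Closed: final G1 returns to the first vertex.

**Shape 2** — `<path>` rectangle, stroke `#ff00ff` → score (S527, F1864). Machine vertices: (86.212,125.829) → (102.372,125.829) → (102.372,64.303) → (86.212,64.303) → (86.212,125.829). Closed: final G1 returns to the first vertex.

**Shape 3** — `<path>` quadratic bezier, stroke `#ff00ff` → score (S527, F1864). Control points (SVG): P0=(117.739,80.372), P1=(138.507,95.864), P2=(105.672,84.994); sampled at t=k/3. Machine vertices: (117.739,71.085) → (125.628,63.686) → (121.606,62.145) → (105.672,66.463). Open path.

G21
G90
G0 X357.481 Y22.593
M3 S411
G01 X342.243 Y121.565 F2683
G01 X141.299 Y66.692 F2683
G01 X276.892 Y93.565 F2683
G01 X217.292 Y109.213 F2683
G01 X357.481 Y22.593 F2683
M5
G0 X86.212 Y125.829
M3 S527
G01 X102.372 Y125.829 F1864
G01 X102.372 Y64.303 F1864
G01 X86.212 Y64.303 F1864
G01 X86.212 Y125.829 F1864
M5
G0 X117.739 Y71.085
M3 S527
G01 X125.628 Y63.686 F1864
G01 X121.606 Y62.145 F1864
G01 X105.672 Y66.463 F1864
M5
G0 X0.000 Y0.000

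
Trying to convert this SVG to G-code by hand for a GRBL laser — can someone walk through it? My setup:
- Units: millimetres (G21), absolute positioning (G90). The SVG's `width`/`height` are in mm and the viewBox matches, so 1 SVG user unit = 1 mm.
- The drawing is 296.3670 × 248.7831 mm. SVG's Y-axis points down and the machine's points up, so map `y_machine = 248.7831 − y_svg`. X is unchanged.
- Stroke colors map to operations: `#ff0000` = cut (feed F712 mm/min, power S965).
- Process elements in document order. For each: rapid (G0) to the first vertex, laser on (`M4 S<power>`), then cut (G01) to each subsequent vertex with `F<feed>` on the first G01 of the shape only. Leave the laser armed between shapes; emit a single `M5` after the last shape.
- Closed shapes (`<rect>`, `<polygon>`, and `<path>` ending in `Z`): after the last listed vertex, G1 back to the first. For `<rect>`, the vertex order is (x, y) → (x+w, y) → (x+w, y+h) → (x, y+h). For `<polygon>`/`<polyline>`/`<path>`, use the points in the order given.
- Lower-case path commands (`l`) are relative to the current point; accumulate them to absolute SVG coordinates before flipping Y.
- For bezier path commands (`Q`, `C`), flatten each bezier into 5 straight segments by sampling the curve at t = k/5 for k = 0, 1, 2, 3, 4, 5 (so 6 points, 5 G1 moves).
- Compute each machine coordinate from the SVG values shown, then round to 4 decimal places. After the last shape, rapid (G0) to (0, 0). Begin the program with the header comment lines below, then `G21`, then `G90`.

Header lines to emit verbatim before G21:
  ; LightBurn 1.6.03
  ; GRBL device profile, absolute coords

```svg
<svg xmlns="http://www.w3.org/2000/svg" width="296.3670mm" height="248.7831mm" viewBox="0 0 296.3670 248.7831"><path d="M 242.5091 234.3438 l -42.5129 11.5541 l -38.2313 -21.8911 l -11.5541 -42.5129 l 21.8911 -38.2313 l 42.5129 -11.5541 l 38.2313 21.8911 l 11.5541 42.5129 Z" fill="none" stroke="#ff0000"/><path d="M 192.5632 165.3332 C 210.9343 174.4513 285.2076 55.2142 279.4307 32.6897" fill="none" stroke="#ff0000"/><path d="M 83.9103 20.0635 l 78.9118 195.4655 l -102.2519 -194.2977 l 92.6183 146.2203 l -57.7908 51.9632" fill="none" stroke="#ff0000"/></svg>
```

; LightBurn 1.6.03
; GRBL device profile, absolute coords
G21
G90
G0 X242.5091 Y14.4393
M4 S965
G01 X199.9962 Y2.8852 F712
G01 X161.7649 Y24.7763
G01 X150.2108 Y67.2892
G01 X172.1019 Y105.5205
G01 X214.6148 Y117.0746
G01 X252.8461 Y95.1835
G01 X264.4002 Y52.6706
G01 X242.5091 Y14.4393
G0 X192.5632 Y83.4499
M4 S965
G01 X209.2065 Y91.5811 F712
G01 X232.7406 Y119.7143
G01 X256.6398 Y157.0463
G01 X274.3784 Y192.7737
G01 X279.4307 Y216.0934
G0 X83.9103 Y228.7196
M4 S965
G01 X162.8221 Y33.2541 F712
G01 X60.5702 Y227.5518
G01 X153.1885 Y81.3315
G01 X95.3977 Y29.3683
M5
G0 X0.0000 Y0.0000

viewBox `0 0 296.3670 248.7831` with mm width/height → 1 unit = 1 mm. Flip: y_m = 248.7831 − y_svg.

**Shape 1** — `<path>` regular polygon, stroke `#ff0000` → cut (S965, F712). Machine vertices: (242.5091,14.4393) → (199.9962,2.8852) → (161.7649,24.7763) → (150.2108,67.2892) → (172.1019,105.5205) → (214.6148,117.0746) → (252.8461,95.1835) → (264.4002,52.6706) → (242.5091,14.4393). Closed: final G1 returns to the first vertex.

**Shape 2** — `<path>` cubic bezier, stroke `#ff0000` → cut (S965, F712). Control points (SVG): P0=(192.5632,165.3332), P1=(210.9343,174.4513), P2=(285.2076,55.2142), P3=(279.4307,32.6897); sampled at t=k/5. Machine vertices: (192.5632,83.4499) → (209.2065,91.5811) → (232.7406,119.7143) → (256.6398,157.0463) → (274.3784,192.7737) → (279.4307,216.0934). Open path.

**Shape 3** — `<path>` open polyline, stroke `#ff0000` → cut (S965, F712). Machine vertices: (83.9103,228.7196) → (162.8221,33.2541) → (60.5702,227.5518) → (153.1885,81.3315) → (95.3977,29.3683). Open path.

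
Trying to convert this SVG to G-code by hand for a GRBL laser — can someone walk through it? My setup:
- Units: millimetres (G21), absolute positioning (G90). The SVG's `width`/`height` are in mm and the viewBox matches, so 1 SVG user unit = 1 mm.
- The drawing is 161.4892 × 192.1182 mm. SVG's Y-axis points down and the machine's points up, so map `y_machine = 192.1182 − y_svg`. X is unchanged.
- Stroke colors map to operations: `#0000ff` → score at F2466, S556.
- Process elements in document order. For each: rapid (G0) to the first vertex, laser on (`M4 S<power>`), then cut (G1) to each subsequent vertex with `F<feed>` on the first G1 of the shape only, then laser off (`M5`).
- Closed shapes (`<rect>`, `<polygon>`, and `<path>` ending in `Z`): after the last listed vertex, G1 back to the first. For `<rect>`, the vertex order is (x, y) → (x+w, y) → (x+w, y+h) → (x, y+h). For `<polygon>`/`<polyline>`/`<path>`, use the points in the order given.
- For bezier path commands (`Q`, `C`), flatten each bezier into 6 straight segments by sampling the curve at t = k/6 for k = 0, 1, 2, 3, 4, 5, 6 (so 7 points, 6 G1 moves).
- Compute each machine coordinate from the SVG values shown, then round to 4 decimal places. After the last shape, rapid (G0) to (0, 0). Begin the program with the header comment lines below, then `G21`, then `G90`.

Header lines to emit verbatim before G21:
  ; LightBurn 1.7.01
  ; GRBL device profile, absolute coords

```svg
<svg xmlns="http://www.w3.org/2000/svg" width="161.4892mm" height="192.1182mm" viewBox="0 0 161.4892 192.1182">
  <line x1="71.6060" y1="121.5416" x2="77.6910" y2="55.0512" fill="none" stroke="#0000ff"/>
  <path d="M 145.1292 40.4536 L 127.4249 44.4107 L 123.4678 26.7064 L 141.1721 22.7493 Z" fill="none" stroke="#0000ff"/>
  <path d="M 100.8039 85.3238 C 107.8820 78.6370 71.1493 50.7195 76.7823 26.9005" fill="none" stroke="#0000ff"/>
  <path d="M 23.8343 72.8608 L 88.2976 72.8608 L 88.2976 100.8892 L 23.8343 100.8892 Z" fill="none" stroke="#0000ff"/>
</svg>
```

Since the viewBox matches the mm dimensions, user units are millimetres directly. The only transform is the Y-flip y_m = 192.1182 − y_svg.

Shape 1 is a line segment drawn with `<line>`. Its stroke #0000ff means score at S556, F2466. After flipping Y the toolpath is (71.6060,70.5766) → (77.6910,137.0670).

Shape 2 is a regular polygon drawn with `<path>`. Its stroke #0000ff means score at S556, F2466. After flipping Y the toolpath is (145.1292,151.6646) → (127.4249,147.7075) → (123.4678,165.4118) → (141.1721,169.3689) → (145.1292,151.6646), returning to the start.

Shape 3 is a cubic bezier drawn with `<path>`. Its stroke #0000ff means score at S556, F2466. After flipping Y the toolpath is (100.8039,106.7944) → (101.0910,111.7898) → (96.4701,119.6200) → (89.3350,129.5815) → (82.0795,140.9707) → (77.0973,153.0839) → (76.7823,165.2177).

Shape 4 is a rectangle drawn with `<path>`. Its stroke #0000ff means score at S556, F2466. After flipping Y the toolpath is (23.8343,119.2574) → (88.2976,119.2574) → (88.2976,91.2290) → (23.8343,91.2290) → (23.8343,119.2574), returning to the start.

; LightBurn 1.7.01
; GRBL device profile, absolute coords
G21
G90
G0 X71.6060 Y70.5766
M4 S556
G1 X77.6910 Y137.0670 F2466
M5
G0 X145.1292 Y151.6646
M4 S556
G1 X127.4249 Y147.7075 F2466
G1 X123.4678 Y165.4118
G1 X141.1721 Y169.3689
G1 X145.1292 Y151.6646
M5
G0 X100.8039 Y106.7944
M4 S556
G1 X101.0910 Y111.7898 F2466
G1 X96.4701 Y119.6200
G1 X89.3350 Y129.5815
G1 X82.0795 Y140.9707
G1 X77.0973 Y153.0839
G1 X76.7823 Y165.2177
M5
G0 X23.8343 Y119.2574
M4 S556
G1 X88.2976 Y119.2574 F2466
G1 X88.2976 Y91.2290
G1 X23.8343 Y91.2290
G1 X23.8343 Y119.2574
M5
G0 X0.0000 Y0.0000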